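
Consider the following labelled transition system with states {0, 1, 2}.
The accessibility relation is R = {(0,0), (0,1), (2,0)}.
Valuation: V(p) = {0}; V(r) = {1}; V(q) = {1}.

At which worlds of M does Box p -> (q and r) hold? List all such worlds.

Let φ = Box p -> (q and r). Evaluate φ at each world:
  0 (successors {0, 1}): φ is true.
  1 (successors ∅): φ is true.
  2 (successors {0}): φ is false.
For instance, at 2:
  At 2: Box p is true, q and r is false, so Box p -> (q and r) is false.
    At 2: Box p requires p at every successor {0}.
      At 0: p is true.
    So Box p is true at 2.
Satisfying worlds: {0, 1}

0, 1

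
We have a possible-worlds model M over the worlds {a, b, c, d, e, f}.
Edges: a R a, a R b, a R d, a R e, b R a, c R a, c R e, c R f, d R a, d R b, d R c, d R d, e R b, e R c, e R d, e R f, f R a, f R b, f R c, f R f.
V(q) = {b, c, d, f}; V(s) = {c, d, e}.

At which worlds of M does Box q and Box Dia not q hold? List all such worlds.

e

Recall that Box ψ holds at a world iff ψ holds at every accessible world, and Dia ψ holds iff ψ holds at some accessible world.
Let φ = Box q and Box Dia not q. Evaluate φ at each world:
  a (successors {a, b, d, e}): φ is false.
  b (successors {a}): φ is false.
  c (successors {a, e, f}): φ is false.
  d (successors {a, b, c, d}): φ is false.
  e (successors {b, c, d, f}): φ is true.
  f (successors {a, b, c, f}): φ is false.
For instance, at b:
  At b: Box q is false, Box Dia not q is true, so Box q and Box Dia not q is false.
    At b: Box q requires q at every successor {a}.
      q fails at a, so Box q is false at b.
    At b: Box Dia not q requires Dia not q at every successor {a}.
      At a: Dia not q is true.
    So Box Dia not q is true at b.
Satisfying worlds: {e}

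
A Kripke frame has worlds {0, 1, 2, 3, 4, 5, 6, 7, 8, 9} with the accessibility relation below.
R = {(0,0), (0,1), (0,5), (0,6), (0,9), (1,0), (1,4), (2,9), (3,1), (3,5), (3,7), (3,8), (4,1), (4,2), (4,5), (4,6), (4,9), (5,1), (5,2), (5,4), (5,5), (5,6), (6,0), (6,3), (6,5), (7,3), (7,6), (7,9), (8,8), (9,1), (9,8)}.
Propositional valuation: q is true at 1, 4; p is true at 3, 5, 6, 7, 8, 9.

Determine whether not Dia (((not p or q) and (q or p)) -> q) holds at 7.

Recall that Dia ψ holds at a world iff ψ holds at some accessible world.
At 7: Dia (((not p or q) and (q or p)) -> q) is true, so not Dia (((not p or q) and (q or p)) -> q) is false.
  At 7: Dia (((not p or q) and (q or p)) -> q) requires ((not p or q) and (q or p)) -> q at some successor in {3, 6, 9}.
    ((not p or q) and (q or p)) -> q holds at 3, so Dia (((not p or q) and (q or p)) -> q) is true at 7.

No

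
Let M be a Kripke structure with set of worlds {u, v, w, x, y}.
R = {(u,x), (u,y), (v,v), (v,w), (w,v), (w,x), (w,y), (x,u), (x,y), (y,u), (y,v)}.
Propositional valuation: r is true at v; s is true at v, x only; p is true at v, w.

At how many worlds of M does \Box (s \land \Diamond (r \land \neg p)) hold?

0

Recall that \Box ψ holds at a world iff ψ holds at every accessible world, and \Diamond ψ holds iff ψ holds at some accessible world.
Let φ = \Box (s \land \Diamond (r \land \neg p)). Evaluate φ at each world:
  u (successors {x, y}): φ is false.
  v (successors {v, w}): φ is false.
  w (successors {v, x, y}): φ is false.
  x (successors {u, y}): φ is false.
  y (successors {u, v}): φ is false.
For instance, at x:
  At x: \Box (s \land \Diamond (r \land \neg p)) requires s \land \Diamond (r \land \neg p) at every successor {u, y}.
    s \land \Diamond (r \land \neg p) fails at u, so \Box (s \land \Diamond (r \land \neg p)) is false at x.
      At u: s is false, \Diamond (r \land \neg p) is false, so s \land \Diamond (r \land \neg p) is false.
Satisfying worlds: none.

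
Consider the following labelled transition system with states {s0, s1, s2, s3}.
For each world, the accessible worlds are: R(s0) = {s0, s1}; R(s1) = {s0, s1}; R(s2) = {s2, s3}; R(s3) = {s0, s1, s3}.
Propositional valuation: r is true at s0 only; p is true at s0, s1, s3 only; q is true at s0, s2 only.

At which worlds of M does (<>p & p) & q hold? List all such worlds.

Let φ = (<>p & p) & q. Evaluate φ at each world:
  s0 (successors {s0, s1}): φ is true.
  s1 (successors {s0, s1}): φ is false.
  s2 (successors {s2, s3}): φ is false.
  s3 (successors {s0, s1, s3}): φ is false.
For instance, at s1:
  At s1: <>p & p is true, q is false, so (<>p & p) & q is false.
    At s1: <>p is true, p is true, so <>p & p is true.
      At s1: <>p requires p at some successor in {s0, s1}.
        p holds at s0, so <>p is true at s1.
Satisfying worlds: {s0}

s0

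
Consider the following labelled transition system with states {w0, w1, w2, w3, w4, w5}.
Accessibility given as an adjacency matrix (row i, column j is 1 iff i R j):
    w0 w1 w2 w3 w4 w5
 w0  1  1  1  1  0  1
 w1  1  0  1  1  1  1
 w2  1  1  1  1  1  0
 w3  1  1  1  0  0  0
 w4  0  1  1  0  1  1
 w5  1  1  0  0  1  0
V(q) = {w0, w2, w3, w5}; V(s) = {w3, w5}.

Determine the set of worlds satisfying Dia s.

Recall that Dia ψ holds at a world iff ψ holds at some accessible world.
Let φ = Dia s. Evaluate φ at each world:
  w0 (successors {w0, w1, w2, w3, w5}): φ is true.
  w1 (successors {w0, w2, w3, w4, w5}): φ is true.
  w2 (successors {w0, w1, w2, w3, w4}): φ is true.
  w3 (successors {w0, w1, w2}): φ is false.
  w4 (successors {w1, w2, w4, w5}): φ is true.
  w5 (successors {w0, w1, w4}): φ is false.
For instance, at w4:
  At w4: Dia s requires s at some successor in {w1, w2, w4, w5}.
    s holds at w5, so Dia s is true at w4.
Satisfying worlds: {w0, w1, w2, w4}

w0, w1, w2, w4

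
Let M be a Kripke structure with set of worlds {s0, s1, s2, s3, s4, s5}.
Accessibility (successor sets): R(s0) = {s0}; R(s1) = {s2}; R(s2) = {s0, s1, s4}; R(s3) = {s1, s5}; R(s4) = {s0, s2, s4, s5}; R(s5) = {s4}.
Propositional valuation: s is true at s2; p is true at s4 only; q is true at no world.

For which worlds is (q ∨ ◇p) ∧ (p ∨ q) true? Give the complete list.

Recall that ◇ψ holds at a world iff ψ holds at some accessible world.
Let φ = (q ∨ ◇p) ∧ (p ∨ q). Evaluate φ at each world:
  s0 (successors {s0}): φ is false.
  s1 (successors {s2}): φ is false.
  s2 (successors {s0, s1, s4}): φ is false.
  s3 (successors {s1, s5}): φ is false.
  s4 (successors {s0, s2, s4, s5}): φ is true.
  s5 (successors {s4}): φ is false.
For instance, at s0:
  At s0: q ∨ ◇p is false, p ∨ q is false, so (q ∨ ◇p) ∧ (p ∨ q) is false.
    At s0: q is false, ◇p is false, so q ∨ ◇p is false.
      At s0: ◇p requires p at some successor in {s0}.
        At s0: p is false.
      So ◇p is false at s0.
Satisfying worlds: {s4}

s4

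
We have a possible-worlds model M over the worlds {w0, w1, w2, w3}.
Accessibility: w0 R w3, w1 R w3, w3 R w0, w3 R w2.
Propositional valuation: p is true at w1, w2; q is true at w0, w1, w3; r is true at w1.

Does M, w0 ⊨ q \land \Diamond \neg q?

At w0: q is true, \Diamond \neg q is false, so q \land \Diamond \neg q is false.
  At w0: \Diamond \neg q requires \neg q at some successor in {w3}.
    At w3: \neg q is false.
  So \Diamond \neg q is false at w0.

No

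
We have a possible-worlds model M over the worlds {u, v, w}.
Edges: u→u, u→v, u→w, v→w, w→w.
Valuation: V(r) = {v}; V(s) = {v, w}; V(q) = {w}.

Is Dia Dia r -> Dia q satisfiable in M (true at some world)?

Yes

Let φ = Dia Dia r -> Dia q. Evaluate φ at each world:
  u (successors {u, v, w}): φ is true.
  v (successors {w}): φ is true.
  w (successors {w}): φ is true.
Detail at u (witness):
  At u: Dia Dia r is true, Dia q is true, so Dia Dia r -> Dia q is true.
    At u: Dia Dia r requires Dia r at some successor in {u, v, w}.
      Dia r holds at u, so Dia Dia r is true at u.
    At u: Dia q requires q at some successor in {u, v, w}.
      q holds at w, so Dia q is true at u.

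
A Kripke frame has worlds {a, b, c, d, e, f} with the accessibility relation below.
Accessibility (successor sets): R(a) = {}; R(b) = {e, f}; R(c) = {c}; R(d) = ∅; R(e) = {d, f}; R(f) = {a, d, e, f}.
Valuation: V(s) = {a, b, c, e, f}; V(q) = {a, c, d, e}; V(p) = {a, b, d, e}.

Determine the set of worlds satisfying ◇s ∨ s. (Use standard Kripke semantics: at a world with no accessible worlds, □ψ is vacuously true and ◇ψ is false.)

a, b, c, e, f

Let φ = ◇s ∨ s. Evaluate φ at each world:
  a (successors ∅): φ is true.
  b (successors {e, f}): φ is true.
  c (successors {c}): φ is true.
  d (successors ∅): φ is false.
  e (successors {d, f}): φ is true.
  f (successors {a, d, e, f}): φ is true.
For instance, at e:
  At e: ◇s is true, s is true, so ◇s ∨ s is true.
    At e: ◇s requires s at some successor in {d, f}.
      s holds at f, so ◇s is true at e.
Satisfying worlds: {a, b, c, e, f}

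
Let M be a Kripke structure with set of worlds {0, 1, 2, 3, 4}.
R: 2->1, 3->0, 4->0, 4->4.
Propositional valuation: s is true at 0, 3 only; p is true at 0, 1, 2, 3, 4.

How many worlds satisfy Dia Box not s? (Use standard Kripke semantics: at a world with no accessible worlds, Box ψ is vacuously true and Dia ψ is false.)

Let φ = Dia Box not s. Evaluate φ at each world:
  0 (successors ∅): φ is false.
  1 (successors ∅): φ is false.
  2 (successors {1}): φ is true.
  3 (successors {0}): φ is true.
  4 (successors {0, 4}): φ is true.
For instance, at 4:
  At 4: Dia Box not s requires Box not s at some successor in {0, 4}.
    Box not s holds at 0, so Dia Box not s is true at 4.
      At 0: no accessible worlds, so Box not s holds vacuously.
Satisfying worlds: {2, 3, 4}

3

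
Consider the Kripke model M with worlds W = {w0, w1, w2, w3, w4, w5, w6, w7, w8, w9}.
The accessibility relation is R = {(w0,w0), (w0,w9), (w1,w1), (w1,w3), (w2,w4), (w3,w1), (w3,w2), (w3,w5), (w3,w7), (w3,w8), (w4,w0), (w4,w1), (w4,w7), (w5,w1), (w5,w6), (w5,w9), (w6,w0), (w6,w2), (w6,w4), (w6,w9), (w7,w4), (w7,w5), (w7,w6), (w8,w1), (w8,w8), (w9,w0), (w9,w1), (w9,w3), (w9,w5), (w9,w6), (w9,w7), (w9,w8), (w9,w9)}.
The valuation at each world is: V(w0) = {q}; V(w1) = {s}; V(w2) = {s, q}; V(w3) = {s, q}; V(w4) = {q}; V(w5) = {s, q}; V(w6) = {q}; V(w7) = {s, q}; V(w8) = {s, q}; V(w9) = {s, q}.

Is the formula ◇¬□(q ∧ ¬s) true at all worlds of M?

Recall that □ψ holds at a world iff ψ holds at every accessible world, and ◇ψ holds iff ψ holds at some accessible world.
Let φ = ◇¬□(q ∧ ¬s). Evaluate φ at each world:
  w0 (successors {w0, w9}): φ is true.
  w1 (successors {w1, w3}): φ is true.
  w2 (successors {w4}): φ is true.
  w3 (successors {w1, w2, w5, w7, w8}): φ is true.
  w4 (successors {w0, w1, w7}): φ is true.
  w5 (successors {w1, w6, w9}): φ is true.
  w6 (successors {w0, w2, w4, w9}): φ is true.
  w7 (successors {w4, w5, w6}): φ is true.
  w8 (successors {w1, w8}): φ is true.
  w9 (successors {w0, w1, w3, w5, w6, w7, w8, w9}): φ is true.
For instance, at w9:
  At w9: ◇¬□(q ∧ ¬s) requires ¬□(q ∧ ¬s) at some successor in {w0, w1, w3, w5, w6, w7, w8, w9}.
    ¬□(q ∧ ¬s) holds at w0, so ◇¬□(q ∧ ¬s) is true at w9.
      At w0: □(q ∧ ¬s) is false, so ¬□(q ∧ ¬s) is true.

Yes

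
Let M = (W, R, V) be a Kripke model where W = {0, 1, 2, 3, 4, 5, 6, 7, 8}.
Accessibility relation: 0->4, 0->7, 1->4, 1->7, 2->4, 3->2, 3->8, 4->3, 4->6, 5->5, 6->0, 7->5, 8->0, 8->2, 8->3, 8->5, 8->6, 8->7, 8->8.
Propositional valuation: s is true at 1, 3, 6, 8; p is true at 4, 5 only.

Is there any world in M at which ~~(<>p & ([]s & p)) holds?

Recall that []ψ holds at a world iff ψ holds at every accessible world, and <>ψ holds iff ψ holds at some accessible world.
Let φ = ~~(<>p & ([]s & p)). Evaluate φ at each world:
  0 (successors {4, 7}): φ is false.
  1 (successors {4, 7}): φ is false.
  2 (successors {4}): φ is false.
  3 (successors {2, 8}): φ is false.
  4 (successors {3, 6}): φ is false.
  5 (successors {5}): φ is false.
  6 (successors {0}): φ is false.
  7 (successors {5}): φ is false.
  8 (successors {0, 2, 3, 5, 6, 7, 8}): φ is false.
For instance, at 1:
  At 1: ~(<>p & ([]s & p)) is true, so ~~(<>p & ([]s & p)) is false.
    At 1: <>p & ([]s & p) is false, so ~(<>p & ([]s & p)) is true.
      At 1: <>p is true, []s & p is false, so <>p & ([]s & p) is false.

No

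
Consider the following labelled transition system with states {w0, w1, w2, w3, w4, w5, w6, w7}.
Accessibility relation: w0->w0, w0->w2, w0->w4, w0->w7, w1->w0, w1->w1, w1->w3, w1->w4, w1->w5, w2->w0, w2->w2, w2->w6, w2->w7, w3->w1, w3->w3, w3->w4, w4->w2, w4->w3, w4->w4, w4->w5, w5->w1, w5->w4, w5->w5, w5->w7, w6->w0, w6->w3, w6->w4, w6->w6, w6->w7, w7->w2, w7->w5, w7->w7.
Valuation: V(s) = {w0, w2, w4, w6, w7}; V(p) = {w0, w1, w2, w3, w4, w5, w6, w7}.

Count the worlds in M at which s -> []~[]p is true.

3

Recall that []ψ holds at a world iff ψ holds at every accessible world, and <>ψ holds iff ψ holds at some accessible world.
Let φ = s -> []~[]p. Evaluate φ at each world:
  w0 (successors {w0, w2, w4, w7}): φ is false.
  w1 (successors {w0, w1, w3, w4, w5}): φ is true.
  w2 (successors {w0, w2, w6, w7}): φ is false.
  w3 (successors {w1, w3, w4}): φ is true.
  w4 (successors {w2, w3, w4, w5}): φ is false.
  w5 (successors {w1, w4, w5, w7}): φ is true.
  w6 (successors {w0, w3, w4, w6, w7}): φ is false.
  w7 (successors {w2, w5, w7}): φ is false.
For instance, at w2:
  At w2: s is true, []~[]p is false, so s -> []~[]p is false.
    At w2: []~[]p requires ~[]p at every successor {w0, w2, w6, w7}.
      ~[]p fails at w0, so []~[]p is false at w2.
Satisfying worlds: {w1, w3, w5}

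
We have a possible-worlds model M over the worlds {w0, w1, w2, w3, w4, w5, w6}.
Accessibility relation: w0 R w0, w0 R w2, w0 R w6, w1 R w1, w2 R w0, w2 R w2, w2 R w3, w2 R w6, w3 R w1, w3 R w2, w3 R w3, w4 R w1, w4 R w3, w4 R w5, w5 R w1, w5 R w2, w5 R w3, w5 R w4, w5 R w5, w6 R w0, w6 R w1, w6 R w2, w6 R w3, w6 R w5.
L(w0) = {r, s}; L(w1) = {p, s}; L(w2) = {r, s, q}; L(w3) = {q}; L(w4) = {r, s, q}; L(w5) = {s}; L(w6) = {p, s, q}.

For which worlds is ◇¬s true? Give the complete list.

w2, w3, w4, w5, w6

Recall that ◇ψ holds at a world iff ψ holds at some accessible world.
Let φ = ◇¬s. Evaluate φ at each world:
  w0 (successors {w0, w2, w6}): φ is false.
  w1 (successors {w1}): φ is false.
  w2 (successors {w0, w2, w3, w6}): φ is true.
  w3 (successors {w1, w2, w3}): φ is true.
  w4 (successors {w1, w3, w5}): φ is true.
  w5 (successors {w1, w2, w3, w4, w5}): φ is true.
  w6 (successors {w0, w1, w2, w3, w5}): φ is true.
For instance, at w6:
  At w6: ◇¬s requires ¬s at some successor in {w0, w1, w2, w3, w5}.
    ¬s holds at w3, so ◇¬s is true at w6.
Satisfying worlds: {w2, w3, w4, w5, w6}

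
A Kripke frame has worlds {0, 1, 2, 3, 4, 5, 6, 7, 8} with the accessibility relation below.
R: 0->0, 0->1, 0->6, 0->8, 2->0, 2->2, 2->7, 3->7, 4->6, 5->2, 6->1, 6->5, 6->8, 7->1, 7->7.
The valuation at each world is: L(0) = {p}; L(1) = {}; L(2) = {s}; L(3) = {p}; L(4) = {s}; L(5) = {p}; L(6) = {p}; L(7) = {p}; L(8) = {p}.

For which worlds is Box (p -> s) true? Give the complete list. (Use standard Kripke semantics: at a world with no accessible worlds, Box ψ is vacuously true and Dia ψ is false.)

Let φ = Box (p -> s). Evaluate φ at each world:
  0 (successors {0, 1, 6, 8}): φ is false.
  1 (successors ∅): φ is true.
  2 (successors {0, 2, 7}): φ is false.
  3 (successors {7}): φ is false.
  4 (successors {6}): φ is false.
  5 (successors {2}): φ is true.
  6 (successors {1, 5, 8}): φ is false.
  7 (successors {1, 7}): φ is false.
  8 (successors ∅): φ is true.
For instance, at 7:
  At 7: Box (p -> s) requires p -> s at every successor {1, 7}.
    p -> s fails at 7, so Box (p -> s) is false at 7.
Satisfying worlds: {1, 5, 8}

1, 5, 8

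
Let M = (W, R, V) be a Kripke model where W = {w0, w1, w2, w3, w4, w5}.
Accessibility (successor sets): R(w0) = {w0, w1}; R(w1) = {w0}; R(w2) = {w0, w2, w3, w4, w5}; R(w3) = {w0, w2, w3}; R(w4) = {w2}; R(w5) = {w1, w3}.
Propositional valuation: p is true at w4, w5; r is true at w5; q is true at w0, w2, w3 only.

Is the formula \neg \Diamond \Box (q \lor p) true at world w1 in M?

Yes

At w1: \Diamond \Box (q \lor p) is false, so \neg \Diamond \Box (q \lor p) is true.
  At w1: \Diamond \Box (q \lor p) requires \Box (q \lor p) at some successor in {w0}.
    At w0: \Box (q \lor p) is false.
  So \Diamond \Box (q \lor p) is false at w1.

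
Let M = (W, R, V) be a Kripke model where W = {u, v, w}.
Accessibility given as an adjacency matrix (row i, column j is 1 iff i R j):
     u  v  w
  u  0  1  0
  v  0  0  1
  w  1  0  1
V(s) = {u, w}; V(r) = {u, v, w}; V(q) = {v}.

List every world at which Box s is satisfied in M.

Recall that Box ψ holds at a world iff ψ holds at every accessible world, and Dia ψ holds iff ψ holds at some accessible world.
Let φ = Box s. Evaluate φ at each world:
  u (successors {v}): φ is false.
  v (successors {w}): φ is true.
  w (successors {u, w}): φ is true.
For instance, at v:
  At v: Box s requires s at every successor {w}.
    At w: s is true.
  So Box s is true at v.
Satisfying worlds: {v, w}

v, w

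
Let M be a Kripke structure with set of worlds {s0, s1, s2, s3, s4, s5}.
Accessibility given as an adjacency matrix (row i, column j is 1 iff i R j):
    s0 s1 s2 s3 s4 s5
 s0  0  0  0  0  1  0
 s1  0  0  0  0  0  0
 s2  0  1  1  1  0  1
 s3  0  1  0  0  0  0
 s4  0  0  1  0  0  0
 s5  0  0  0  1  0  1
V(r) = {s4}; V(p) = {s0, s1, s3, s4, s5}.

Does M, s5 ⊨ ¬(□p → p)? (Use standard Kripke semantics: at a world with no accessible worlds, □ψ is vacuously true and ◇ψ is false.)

Recall that □ψ holds at a world iff ψ holds at every accessible world, and ◇ψ holds iff ψ holds at some accessible world.
At s5: □p → p is true, so ¬(□p → p) is false.
  At s5: □p is true, p is true, so □p → p is true.
    At s5: □p requires p at every successor {s3, s5}.
      At s3: p is true.
      At s5: p is true.
    So □p is true at s5.

No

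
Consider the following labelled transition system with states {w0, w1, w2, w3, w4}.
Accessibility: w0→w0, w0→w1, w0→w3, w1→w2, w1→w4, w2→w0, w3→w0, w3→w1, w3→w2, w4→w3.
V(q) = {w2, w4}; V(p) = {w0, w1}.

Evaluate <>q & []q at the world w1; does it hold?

At w1: <>q is true, []q is true, so <>q & []q is true.
  At w1: <>q requires q at some successor in {w2, w4}.
    q holds at w2, so <>q is true at w1.
  At w1: []q requires q at every successor {w2, w4}.
    At w2: q is true.
    At w4: q is true.
  So []q is true at w1.

Yes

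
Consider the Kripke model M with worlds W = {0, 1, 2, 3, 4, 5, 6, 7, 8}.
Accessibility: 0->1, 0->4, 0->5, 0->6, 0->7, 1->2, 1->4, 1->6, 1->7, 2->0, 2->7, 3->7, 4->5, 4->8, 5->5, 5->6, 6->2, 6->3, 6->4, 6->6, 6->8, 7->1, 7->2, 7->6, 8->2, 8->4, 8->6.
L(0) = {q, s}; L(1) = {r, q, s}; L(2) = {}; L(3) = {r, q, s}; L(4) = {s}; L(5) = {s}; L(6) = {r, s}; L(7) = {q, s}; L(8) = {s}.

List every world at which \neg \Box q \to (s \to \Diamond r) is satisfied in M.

Recall that \Box ψ holds at a world iff ψ holds at every accessible world, and \Diamond ψ holds iff ψ holds at some accessible world.
Let φ = \neg \Box q \to (s \to \Diamond r). Evaluate φ at each world:
  0 (successors {1, 4, 5, 6, 7}): φ is true.
  1 (successors {2, 4, 6, 7}): φ is true.
  2 (successors {0, 7}): φ is true.
  3 (successors {7}): φ is true.
  4 (successors {5, 8}): φ is false.
  5 (successors {5, 6}): φ is true.
  6 (successors {2, 3, 4, 6, 8}): φ is true.
  7 (successors {1, 2, 6}): φ is true.
  8 (successors {2, 4, 6}): φ is true.
For instance, at 6:
  At 6: \neg \Box q is true, s \to \Diamond r is true, so \neg \Box q \to (s \to \Diamond r) is true.
    At 6: \Box q is false, so \neg \Box q is true.
      At 6: \Box q requires q at every successor {2, 3, 4, 6, 8}.
        q fails at 2, so \Box q is false at 6.
    At 6: s is true, \Diamond r is true, so s \to \Diamond r is true.
      At 6: \Diamond r requires r at some successor in {2, 3, 4, 6, 8}.
        r holds at 3, so \Diamond r is true at 6.
Satisfying worlds: {0, 1, 2, 3, 5, 6, 7, 8}

0, 1, 2, 3, 5, 6, 7, 8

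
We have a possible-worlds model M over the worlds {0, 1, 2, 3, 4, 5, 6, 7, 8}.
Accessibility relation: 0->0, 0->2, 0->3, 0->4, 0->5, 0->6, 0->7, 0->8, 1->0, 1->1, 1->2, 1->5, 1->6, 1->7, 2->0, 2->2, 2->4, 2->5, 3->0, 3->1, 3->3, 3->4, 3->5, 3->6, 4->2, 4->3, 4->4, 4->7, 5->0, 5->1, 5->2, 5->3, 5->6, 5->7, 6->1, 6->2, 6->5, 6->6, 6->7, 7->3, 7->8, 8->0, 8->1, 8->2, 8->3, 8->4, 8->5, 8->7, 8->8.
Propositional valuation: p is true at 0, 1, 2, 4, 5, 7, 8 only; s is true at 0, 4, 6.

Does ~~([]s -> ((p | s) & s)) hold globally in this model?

Let φ = ~~([]s -> ((p | s) & s)). Evaluate φ at each world:
  0 (successors {0, 2, 3, 4, 5, 6, 7, 8}): φ is true.
  1 (successors {0, 1, 2, 5, 6, 7}): φ is true.
  2 (successors {0, 2, 4, 5}): φ is true.
  3 (successors {0, 1, 3, 4, 5, 6}): φ is true.
  4 (successors {2, 3, 4, 7}): φ is true.
  5 (successors {0, 1, 2, 3, 6, 7}): φ is true.
  6 (successors {1, 2, 5, 6, 7}): φ is true.
  7 (successors {3, 8}): φ is true.
  8 (successors {0, 1, 2, 3, 4, 5, 7, 8}): φ is true.
For instance, at 7:
  At 7: ~([]s -> ((p | s) & s)) is false, so ~~([]s -> ((p | s) & s)) is true.
    At 7: []s -> ((p | s) & s) is true, so ~([]s -> ((p | s) & s)) is false.
      At 7: []s is false, (p | s) & s is false, so []s -> ((p | s) & s) is true.

Yes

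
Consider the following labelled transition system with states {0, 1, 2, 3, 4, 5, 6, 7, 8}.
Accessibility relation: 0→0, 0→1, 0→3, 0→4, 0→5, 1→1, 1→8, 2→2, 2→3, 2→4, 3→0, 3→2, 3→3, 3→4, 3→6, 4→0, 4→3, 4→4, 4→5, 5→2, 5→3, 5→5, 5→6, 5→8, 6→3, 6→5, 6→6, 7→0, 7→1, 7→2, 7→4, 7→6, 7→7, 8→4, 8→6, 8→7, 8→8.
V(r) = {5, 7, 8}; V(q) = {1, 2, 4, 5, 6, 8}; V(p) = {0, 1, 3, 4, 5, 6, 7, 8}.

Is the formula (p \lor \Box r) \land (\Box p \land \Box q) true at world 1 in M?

Yes

Recall that \Box ψ holds at a world iff ψ holds at every accessible world, and \Diamond ψ holds iff ψ holds at some accessible world.
At 1: p \lor \Box r is true, \Box p \land \Box q is true, so (p \lor \Box r) \land (\Box p \land \Box q) is true.
  At 1: p is true, \Box r is false, so p \lor \Box r is true.
    At 1: \Box r requires r at every successor {1, 8}.
      r fails at 1, so \Box r is false at 1.
  At 1: \Box p is true, \Box q is true, so \Box p \land \Box q is true.
    At 1: \Box p requires p at every successor {1, 8}.
      At 1: p is true.
      At 8: p is true.
    So \Box p is true at 1.
    At 1: \Box q requires q at every successor {1, 8}.
      At 1: q is true.
      At 8: q is true.
    So \Box q is true at 1.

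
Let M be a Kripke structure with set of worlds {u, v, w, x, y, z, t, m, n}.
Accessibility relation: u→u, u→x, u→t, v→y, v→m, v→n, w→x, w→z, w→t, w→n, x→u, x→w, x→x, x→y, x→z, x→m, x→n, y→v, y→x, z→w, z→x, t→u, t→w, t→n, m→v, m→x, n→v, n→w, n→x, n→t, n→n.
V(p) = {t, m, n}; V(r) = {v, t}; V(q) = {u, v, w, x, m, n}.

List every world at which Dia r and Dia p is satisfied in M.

Recall that Dia ψ holds at a world iff ψ holds at some accessible world.
Let φ = Dia r and Dia p. Evaluate φ at each world:
  u (successors {u, x, t}): φ is true.
  v (successors {y, m, n}): φ is false.
  w (successors {x, z, t, n}): φ is true.
  x (successors {u, w, x, y, z, m, n}): φ is false.
  y (successors {v, x}): φ is false.
  z (successors {w, x}): φ is false.
  t (successors {u, w, n}): φ is false.
  m (successors {v, x}): φ is false.
  n (successors {v, w, x, t, n}): φ is true.
For instance, at x:
  At x: Dia r is false, Dia p is true, so Dia r and Dia p is false.
    At x: Dia r requires r at some successor in {u, w, x, y, z, m, n}.
      At u: r is false.
      At w: r is false.
      At x: r is false.
      At y: r is false.
      At z: r is false.
      At m: r is false.
      At n: r is false.
    So Dia r is false at x.
    At x: Dia p requires p at some successor in {u, w, x, y, z, m, n}.
      p holds at m, so Dia p is true at x.
Satisfying worlds: {u, w, n}

u, w, n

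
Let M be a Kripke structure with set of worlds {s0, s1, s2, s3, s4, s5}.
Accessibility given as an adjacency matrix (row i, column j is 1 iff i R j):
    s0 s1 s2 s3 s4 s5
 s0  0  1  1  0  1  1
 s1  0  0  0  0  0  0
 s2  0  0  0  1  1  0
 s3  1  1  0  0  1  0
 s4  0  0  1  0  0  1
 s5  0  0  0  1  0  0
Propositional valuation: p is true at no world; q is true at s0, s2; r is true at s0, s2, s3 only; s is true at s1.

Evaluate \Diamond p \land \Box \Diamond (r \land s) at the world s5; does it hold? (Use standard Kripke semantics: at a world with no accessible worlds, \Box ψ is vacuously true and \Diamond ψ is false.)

At s5: \Diamond p is false, \Box \Diamond (r \land s) is false, so \Diamond p \land \Box \Diamond (r \land s) is false.
  At s5: \Diamond p requires p at some successor in {s3}.
    At s3: p is false.
  So \Diamond p is false at s5.
  At s5: \Box \Diamond (r \land s) requires \Diamond (r \land s) at every successor {s3}.
    \Diamond (r \land s) fails at s3, so \Box \Diamond (r \land s) is false at s5.
      At s3: \Diamond (r \land s) requires r \land s at some successor in {s0, s1, s4}.
        At s0: r \land s is false.
        At s1: r \land s is false.
        At s4: r \land s is false.
      So \Diamond (r \land s) is false at s3.

No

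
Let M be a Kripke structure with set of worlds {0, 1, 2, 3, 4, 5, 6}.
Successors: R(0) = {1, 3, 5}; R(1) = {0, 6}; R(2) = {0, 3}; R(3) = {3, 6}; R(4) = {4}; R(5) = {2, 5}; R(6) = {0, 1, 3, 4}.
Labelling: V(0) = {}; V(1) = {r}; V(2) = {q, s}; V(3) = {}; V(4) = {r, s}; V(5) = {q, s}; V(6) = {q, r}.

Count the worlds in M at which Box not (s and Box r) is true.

Recall that Box ψ holds at a world iff ψ holds at every accessible world, and Dia ψ holds iff ψ holds at some accessible world.
Let φ = Box not (s and Box r). Evaluate φ at each world:
  0 (successors {1, 3, 5}): φ is true.
  1 (successors {0, 6}): φ is true.
  2 (successors {0, 3}): φ is true.
  3 (successors {3, 6}): φ is true.
  4 (successors {4}): φ is false.
  5 (successors {2, 5}): φ is true.
  6 (successors {0, 1, 3, 4}): φ is false.
For instance, at 5:
  At 5: Box not (s and Box r) requires not (s and Box r) at every successor {2, 5}.
      At 2: s and Box r is false, so not (s and Box r) is true.
      At 5: s and Box r is false, so not (s and Box r) is true.
  So Box not (s and Box r) is true at 5.
Satisfying worlds: {0, 1, 2, 3, 5}

5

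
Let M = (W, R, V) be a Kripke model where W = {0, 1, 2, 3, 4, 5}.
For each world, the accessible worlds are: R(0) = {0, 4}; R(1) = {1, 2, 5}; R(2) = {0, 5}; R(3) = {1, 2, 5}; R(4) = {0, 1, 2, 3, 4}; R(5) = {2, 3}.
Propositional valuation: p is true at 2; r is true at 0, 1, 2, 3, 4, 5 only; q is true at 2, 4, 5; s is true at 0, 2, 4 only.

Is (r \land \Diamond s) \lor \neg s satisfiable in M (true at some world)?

Yes

Let φ = (r \land \Diamond s) \lor \neg s. Evaluate φ at each world:
  0 (successors {0, 4}): φ is true.
  1 (successors {1, 2, 5}): φ is true.
  2 (successors {0, 5}): φ is true.
  3 (successors {1, 2, 5}): φ is true.
  4 (successors {0, 1, 2, 3, 4}): φ is true.
  5 (successors {2, 3}): φ is true.
Detail at 0 (witness):
  At 0: r \land \Diamond s is true, \neg s is false, so (r \land \Diamond s) \lor \neg s is true.
    At 0: r is true, \Diamond s is true, so r \land \Diamond s is true.
      At 0: \Diamond s requires s at some successor in {0, 4}.
        s holds at 0, so \Diamond s is true at 0.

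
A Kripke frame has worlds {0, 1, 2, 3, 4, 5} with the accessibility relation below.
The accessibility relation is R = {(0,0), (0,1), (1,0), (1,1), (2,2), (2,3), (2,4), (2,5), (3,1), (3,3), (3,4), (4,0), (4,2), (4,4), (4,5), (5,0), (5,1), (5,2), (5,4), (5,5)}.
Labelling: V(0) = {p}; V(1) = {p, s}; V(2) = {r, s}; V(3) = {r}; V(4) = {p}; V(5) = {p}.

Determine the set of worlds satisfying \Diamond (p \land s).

0, 1, 3, 5

Let φ = \Diamond (p \land s). Evaluate φ at each world:
  0 (successors {0, 1}): φ is true.
  1 (successors {0, 1}): φ is true.
  2 (successors {2, 3, 4, 5}): φ is false.
  3 (successors {1, 3, 4}): φ is true.
  4 (successors {0, 2, 4, 5}): φ is false.
  5 (successors {0, 1, 2, 4, 5}): φ is true.
For instance, at 5:
  At 5: \Diamond (p \land s) requires p \land s at some successor in {0, 1, 2, 4, 5}.
    p \land s holds at 1, so \Diamond (p \land s) is true at 5.
Satisfying worlds: {0, 1, 3, 5}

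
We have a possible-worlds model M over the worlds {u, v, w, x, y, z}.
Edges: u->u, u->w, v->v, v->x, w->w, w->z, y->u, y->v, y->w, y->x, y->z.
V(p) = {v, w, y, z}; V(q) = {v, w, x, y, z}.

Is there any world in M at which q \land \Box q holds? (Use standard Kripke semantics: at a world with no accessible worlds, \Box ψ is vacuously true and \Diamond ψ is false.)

Recall that \Box ψ holds at a world iff ψ holds at every accessible world, and \Diamond ψ holds iff ψ holds at some accessible world.
Let φ = q \land \Box q. Evaluate φ at each world:
  u (successors {u, w}): φ is false.
  v (successors {v, x}): φ is true.
  w (successors {w, z}): φ is true.
  x (successors ∅): φ is true.
  y (successors {u, v, w, x, z}): φ is false.
  z (successors ∅): φ is true.
Detail at v (witness):
  At v: q is true, \Box q is true, so q \land \Box q is true.
    At v: \Box q requires q at every successor {v, x}.
      At v: q is true.
      At x: q is true.
    So \Box q is true at v.

Yes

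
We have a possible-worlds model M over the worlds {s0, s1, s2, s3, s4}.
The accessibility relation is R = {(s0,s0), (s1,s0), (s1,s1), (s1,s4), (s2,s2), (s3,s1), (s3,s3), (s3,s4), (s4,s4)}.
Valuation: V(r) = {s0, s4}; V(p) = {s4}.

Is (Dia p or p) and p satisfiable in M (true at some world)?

Yes

Let φ = (Dia p or p) and p. Evaluate φ at each world:
  s0 (successors {s0}): φ is false.
  s1 (successors {s0, s1, s4}): φ is false.
  s2 (successors {s2}): φ is false.
  s3 (successors {s1, s3, s4}): φ is false.
  s4 (successors {s4}): φ is true.
Detail at s4 (witness):
  At s4: Dia p or p is true, p is true, so (Dia p or p) and p is true.
    At s4: Dia p is true, p is true, so Dia p or p is true.
      At s4: Dia p requires p at some successor in {s4}.
        p holds at s4, so Dia p is true at s4.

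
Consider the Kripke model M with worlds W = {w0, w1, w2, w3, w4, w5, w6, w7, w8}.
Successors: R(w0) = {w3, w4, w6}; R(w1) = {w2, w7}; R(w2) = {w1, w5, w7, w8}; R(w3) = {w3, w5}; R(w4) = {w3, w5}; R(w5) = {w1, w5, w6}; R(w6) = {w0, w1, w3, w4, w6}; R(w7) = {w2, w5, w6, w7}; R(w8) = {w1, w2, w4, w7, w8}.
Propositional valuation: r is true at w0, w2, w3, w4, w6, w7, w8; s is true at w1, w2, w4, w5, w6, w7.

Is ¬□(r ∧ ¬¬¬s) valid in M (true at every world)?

Yes

Let φ = ¬□(r ∧ ¬¬¬s). Evaluate φ at each world:
  w0 (successors {w3, w4, w6}): φ is true.
  w1 (successors {w2, w7}): φ is true.
  w2 (successors {w1, w5, w7, w8}): φ is true.
  w3 (successors {w3, w5}): φ is true.
  w4 (successors {w3, w5}): φ is true.
  w5 (successors {w1, w5, w6}): φ is true.
  w6 (successors {w0, w1, w3, w4, w6}): φ is true.
  w7 (successors {w2, w5, w6, w7}): φ is true.
  w8 (successors {w1, w2, w4, w7, w8}): φ is true.
For instance, at w7:
  At w7: □(r ∧ ¬¬¬s) is false, so ¬□(r ∧ ¬¬¬s) is true.
    At w7: □(r ∧ ¬¬¬s) requires r ∧ ¬¬¬s at every successor {w2, w5, w6, w7}.
      r ∧ ¬¬¬s fails at w2, so □(r ∧ ¬¬¬s) is false at w7.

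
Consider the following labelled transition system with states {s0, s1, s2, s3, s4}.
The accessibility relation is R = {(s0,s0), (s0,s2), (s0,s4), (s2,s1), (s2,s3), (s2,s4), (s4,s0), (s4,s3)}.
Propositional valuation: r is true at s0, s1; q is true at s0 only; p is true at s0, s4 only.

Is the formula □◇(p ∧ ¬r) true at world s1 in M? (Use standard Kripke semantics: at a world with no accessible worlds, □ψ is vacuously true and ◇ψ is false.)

Yes

At s1: no accessible worlds, so □◇(p ∧ ¬r) holds vacuously.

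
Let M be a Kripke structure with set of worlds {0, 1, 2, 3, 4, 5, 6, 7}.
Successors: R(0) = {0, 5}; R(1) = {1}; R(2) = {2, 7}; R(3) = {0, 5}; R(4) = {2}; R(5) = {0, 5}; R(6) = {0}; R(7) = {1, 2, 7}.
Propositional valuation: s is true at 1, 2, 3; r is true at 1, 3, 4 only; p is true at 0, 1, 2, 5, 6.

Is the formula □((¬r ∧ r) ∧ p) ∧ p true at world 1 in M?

At 1: □((¬r ∧ r) ∧ p) is false, p is true, so □((¬r ∧ r) ∧ p) ∧ p is false.
  At 1: □((¬r ∧ r) ∧ p) requires (¬r ∧ r) ∧ p at every successor {1}.
    (¬r ∧ r) ∧ p fails at 1, so □((¬r ∧ r) ∧ p) is false at 1.

No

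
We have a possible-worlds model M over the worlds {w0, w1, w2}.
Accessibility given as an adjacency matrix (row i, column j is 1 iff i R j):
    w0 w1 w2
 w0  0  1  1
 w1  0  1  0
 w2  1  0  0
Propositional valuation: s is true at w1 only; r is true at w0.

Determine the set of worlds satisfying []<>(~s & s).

Let φ = []<>(~s & s). Evaluate φ at each world:
  w0 (successors {w1, w2}): φ is false.
  w1 (successors {w1}): φ is false.
  w2 (successors {w0}): φ is false.
For instance, at w2:
  At w2: []<>(~s & s) requires <>(~s & s) at every successor {w0}.
    <>(~s & s) fails at w0, so []<>(~s & s) is false at w2.
      At w0: <>(~s & s) requires ~s & s at some successor in {w1, w2}.
        At w1: ~s & s is false.
        At w2: ~s & s is false.
      So <>(~s & s) is false at w0.
Satisfying worlds: none.

none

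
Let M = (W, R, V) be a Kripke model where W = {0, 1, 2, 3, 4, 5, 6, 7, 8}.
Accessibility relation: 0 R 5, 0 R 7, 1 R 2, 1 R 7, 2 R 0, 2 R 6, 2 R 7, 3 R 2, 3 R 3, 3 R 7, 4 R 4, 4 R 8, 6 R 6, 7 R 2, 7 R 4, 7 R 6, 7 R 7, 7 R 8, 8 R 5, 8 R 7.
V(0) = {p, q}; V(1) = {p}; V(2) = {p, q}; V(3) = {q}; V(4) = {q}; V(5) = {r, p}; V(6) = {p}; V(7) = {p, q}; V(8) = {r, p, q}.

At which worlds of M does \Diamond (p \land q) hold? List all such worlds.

Let φ = \Diamond (p \land q). Evaluate φ at each world:
  0 (successors {5, 7}): φ is true.
  1 (successors {2, 7}): φ is true.
  2 (successors {0, 6, 7}): φ is true.
  3 (successors {2, 3, 7}): φ is true.
  4 (successors {4, 8}): φ is true.
  5 (successors ∅): φ is false.
  6 (successors {6}): φ is false.
  7 (successors {2, 4, 6, 7, 8}): φ is true.
  8 (successors {5, 7}): φ is true.
For instance, at 3:
  At 3: \Diamond (p \land q) requires p \land q at some successor in {2, 3, 7}.
    p \land q holds at 2, so \Diamond (p \land q) is true at 3.
Satisfying worlds: {0, 1, 2, 3, 4, 7, 8}

0, 1, 2, 3, 4, 7, 8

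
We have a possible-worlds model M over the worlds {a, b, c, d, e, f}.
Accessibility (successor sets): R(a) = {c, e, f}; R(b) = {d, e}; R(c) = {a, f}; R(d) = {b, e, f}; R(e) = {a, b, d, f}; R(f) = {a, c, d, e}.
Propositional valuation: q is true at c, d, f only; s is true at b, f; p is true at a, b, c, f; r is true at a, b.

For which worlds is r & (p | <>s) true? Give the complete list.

a, b

Let φ = r & (p | <>s). Evaluate φ at each world:
  a (successors {c, e, f}): φ is true.
  b (successors {d, e}): φ is true.
  c (successors {a, f}): φ is false.
  d (successors {b, e, f}): φ is false.
  e (successors {a, b, d, f}): φ is false.
  f (successors {a, c, d, e}): φ is false.
For instance, at c:
  At c: r is false, p | <>s is true, so r & (p | <>s) is false.
    At c: p is true, <>s is true, so p | <>s is true.
      At c: <>s requires s at some successor in {a, f}.
        s holds at f, so <>s is true at c.
Satisfying worlds: {a, b}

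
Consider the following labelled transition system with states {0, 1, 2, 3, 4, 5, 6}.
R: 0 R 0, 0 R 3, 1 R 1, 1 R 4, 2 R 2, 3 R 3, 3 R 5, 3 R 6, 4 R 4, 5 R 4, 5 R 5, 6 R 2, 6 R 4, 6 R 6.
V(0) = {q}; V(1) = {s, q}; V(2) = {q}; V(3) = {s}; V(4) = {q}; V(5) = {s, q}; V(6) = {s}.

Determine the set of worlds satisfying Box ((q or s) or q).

Let φ = Box ((q or s) or q). Evaluate φ at each world:
  0 (successors {0, 3}): φ is true.
  1 (successors {1, 4}): φ is true.
  2 (successors {2}): φ is true.
  3 (successors {3, 5, 6}): φ is true.
  4 (successors {4}): φ is true.
  5 (successors {4, 5}): φ is true.
  6 (successors {2, 4, 6}): φ is true.
For instance, at 3:
  At 3: Box ((q or s) or q) requires (q or s) or q at every successor {3, 5, 6}.
    At 3: (q or s) or q is true.
    At 5: (q or s) or q is true.
    At 6: (q or s) or q is true.
  So Box ((q or s) or q) is true at 3.
Satisfying worlds: {0, 1, 2, 3, 4, 5, 6}

0, 1, 2, 3, 4, 5, 6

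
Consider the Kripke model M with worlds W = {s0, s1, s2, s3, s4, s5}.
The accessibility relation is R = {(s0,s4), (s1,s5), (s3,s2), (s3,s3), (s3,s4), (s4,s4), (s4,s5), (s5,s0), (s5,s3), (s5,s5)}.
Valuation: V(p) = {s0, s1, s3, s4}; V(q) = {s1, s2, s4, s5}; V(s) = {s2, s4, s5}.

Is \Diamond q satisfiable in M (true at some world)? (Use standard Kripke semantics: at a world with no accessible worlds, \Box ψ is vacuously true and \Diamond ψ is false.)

Recall that \Diamond ψ holds at a world iff ψ holds at some accessible world.
Let φ = \Diamond q. Evaluate φ at each world:
  s0 (successors {s4}): φ is true.
  s1 (successors {s5}): φ is true.
  s2 (successors ∅): φ is false.
  s3 (successors {s2, s3, s4}): φ is true.
  s4 (successors {s4, s5}): φ is true.
  s5 (successors {s0, s3, s5}): φ is true.
Detail at s0 (witness):
  At s0: \Diamond q requires q at some successor in {s4}.
    q holds at s4, so \Diamond q is true at s0.

Yes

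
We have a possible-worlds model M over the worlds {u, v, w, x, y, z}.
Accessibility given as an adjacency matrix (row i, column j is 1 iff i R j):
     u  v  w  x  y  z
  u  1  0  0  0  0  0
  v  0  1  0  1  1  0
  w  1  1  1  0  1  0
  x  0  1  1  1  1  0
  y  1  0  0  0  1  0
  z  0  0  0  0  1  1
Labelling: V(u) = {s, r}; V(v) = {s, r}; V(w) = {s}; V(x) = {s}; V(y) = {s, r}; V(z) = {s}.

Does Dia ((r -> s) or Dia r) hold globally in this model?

Yes

Recall that Dia ψ holds at a world iff ψ holds at some accessible world.
Let φ = Dia ((r -> s) or Dia r). Evaluate φ at each world:
  u (successors {u}): φ is true.
  v (successors {v, x, y}): φ is true.
  w (successors {u, v, w, y}): φ is true.
  x (successors {v, w, x, y}): φ is true.
  y (successors {u, y}): φ is true.
  z (successors {y, z}): φ is true.
For instance, at u:
  At u: Dia ((r -> s) or Dia r) requires (r -> s) or Dia r at some successor in {u}.
    (r -> s) or Dia r holds at u, so Dia ((r -> s) or Dia r) is true at u.
      At u: r -> s is true, Dia r is true, so (r -> s) or Dia r is true.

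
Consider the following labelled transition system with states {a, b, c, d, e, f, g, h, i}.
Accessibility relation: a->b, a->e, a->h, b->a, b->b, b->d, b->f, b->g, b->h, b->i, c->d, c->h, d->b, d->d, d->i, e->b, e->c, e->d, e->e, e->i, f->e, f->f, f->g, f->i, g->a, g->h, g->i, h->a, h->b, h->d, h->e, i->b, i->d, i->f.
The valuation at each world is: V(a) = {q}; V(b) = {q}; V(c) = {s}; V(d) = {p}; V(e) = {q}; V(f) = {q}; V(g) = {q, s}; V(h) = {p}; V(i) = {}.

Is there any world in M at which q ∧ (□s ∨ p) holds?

Recall that □ψ holds at a world iff ψ holds at every accessible world, and ◇ψ holds iff ψ holds at some accessible world.
Let φ = q ∧ (□s ∨ p). Evaluate φ at each world:
  a (successors {b, e, h}): φ is false.
  b (successors {a, b, d, f, g, h, i}): φ is false.
  c (successors {d, h}): φ is false.
  d (successors {b, d, i}): φ is false.
  e (successors {b, c, d, e, i}): φ is false.
  f (successors {e, f, g, i}): φ is false.
  g (successors {a, h, i}): φ is false.
  h (successors {a, b, d, e}): φ is false.
  i (successors {b, d, f}): φ is false.
For instance, at g:
  At g: q is true, □s ∨ p is false, so q ∧ (□s ∨ p) is false.
    At g: □s is false, p is false, so □s ∨ p is false.
      At g: □s requires s at every successor {a, h, i}.
        s fails at a, so □s is false at g.

No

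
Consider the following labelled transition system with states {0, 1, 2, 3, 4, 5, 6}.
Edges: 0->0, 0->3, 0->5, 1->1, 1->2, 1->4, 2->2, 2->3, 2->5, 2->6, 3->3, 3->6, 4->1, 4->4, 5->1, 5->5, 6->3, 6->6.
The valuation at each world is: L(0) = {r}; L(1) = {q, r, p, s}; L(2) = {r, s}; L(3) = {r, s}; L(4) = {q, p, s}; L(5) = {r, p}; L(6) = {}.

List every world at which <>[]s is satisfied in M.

1, 4, 5

Let φ = <>[]s. Evaluate φ at each world:
  0 (successors {0, 3, 5}): φ is false.
  1 (successors {1, 2, 4}): φ is true.
  2 (successors {2, 3, 5, 6}): φ is false.
  3 (successors {3, 6}): φ is false.
  4 (successors {1, 4}): φ is true.
  5 (successors {1, 5}): φ is true.
  6 (successors {3, 6}): φ is false.
For instance, at 6:
  At 6: <>[]s requires []s at some successor in {3, 6}.
    At 3: []s is false.
    At 6: []s is false.
  So <>[]s is false at 6.
Satisfying worlds: {1, 4, 5}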